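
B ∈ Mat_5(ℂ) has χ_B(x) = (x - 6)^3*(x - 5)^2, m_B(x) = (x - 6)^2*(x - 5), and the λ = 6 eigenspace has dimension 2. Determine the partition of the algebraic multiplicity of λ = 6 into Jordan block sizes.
Block sizes for λ = 6: [2, 1]

Step 1 — from the characteristic polynomial, algebraic multiplicity of λ = 6 is 3. From dim ker(B − (6)·I) = 2, there are exactly 2 Jordan blocks for λ = 6.
Step 2 — from the minimal polynomial, the factor (x − 6)^2 tells us the largest block for λ = 6 has size 2.
Step 3 — with total size 3, 2 blocks, and largest block 2, the block sizes (in nonincreasing order) are [2, 1].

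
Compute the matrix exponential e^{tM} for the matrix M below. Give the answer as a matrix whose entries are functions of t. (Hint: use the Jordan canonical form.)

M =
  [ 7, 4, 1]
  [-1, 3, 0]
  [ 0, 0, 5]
e^{tM} =
  [2*t*exp(5*t) + exp(5*t), 4*t*exp(5*t), t^2*exp(5*t) + t*exp(5*t)]
  [-t*exp(5*t), -2*t*exp(5*t) + exp(5*t), -t^2*exp(5*t)/2]
  [0, 0, exp(5*t)]

Strategy: write M = P · J · P⁻¹ where J is a Jordan canonical form, so e^{tM} = P · e^{tJ} · P⁻¹, and e^{tJ} can be computed block-by-block.

M has Jordan form
J =
  [5, 1, 0]
  [0, 5, 1]
  [0, 0, 5]
(up to reordering of blocks).

Per-block formulas:
  For a 3×3 Jordan block J_3(5): exp(t · J_3(5)) = e^(5t)·(I + t·N + (t^2/2)·N^2), where N is the 3×3 nilpotent shift.

After assembling e^{tJ} and conjugating by P, we get:

e^{tM} =
  [2*t*exp(5*t) + exp(5*t), 4*t*exp(5*t), t^2*exp(5*t) + t*exp(5*t)]
  [-t*exp(5*t), -2*t*exp(5*t) + exp(5*t), -t^2*exp(5*t)/2]
  [0, 0, exp(5*t)]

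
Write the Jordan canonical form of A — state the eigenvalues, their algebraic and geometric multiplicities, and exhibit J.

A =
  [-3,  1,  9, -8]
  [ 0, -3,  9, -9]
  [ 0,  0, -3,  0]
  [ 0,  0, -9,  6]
J_2(-3) ⊕ J_1(-3) ⊕ J_1(6)

The characteristic polynomial is
  det(x·I − A) = x^4 + 3*x^3 - 27*x^2 - 135*x - 162 = (x - 6)*(x + 3)^3

Eigenvalues and multiplicities (the geometric multiplicity of λ is n − rank(A − λI), which equals the number of Jordan blocks for λ):
  λ = -3: algebraic multiplicity = 3, geometric multiplicity = 2
  λ = 6: algebraic multiplicity = 1, geometric multiplicity = 1

Determining the block sizes for each eigenvalue:
  λ = -3: 2 blocks summing to 3 forces exactly one block of size 2 and the rest size 1 → block sizes [2, 1]
  λ = 6: one block (gm = 1), so the single block has size am = 1 → block sizes [1]

Assembling the blocks gives a Jordan form
J =
  [-3,  1,  0, 0]
  [ 0, -3,  0, 0]
  [ 0,  0, -3, 0]
  [ 0,  0,  0, 6]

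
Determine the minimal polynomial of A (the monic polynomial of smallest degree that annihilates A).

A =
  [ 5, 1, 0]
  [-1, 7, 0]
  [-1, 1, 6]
x^2 - 12*x + 36

The characteristic polynomial is χ_A(x) = (x - 6)^3, so the eigenvalues are known. The minimal polynomial is
  m_A(x) = Π_λ (x − λ)^{k_λ}
where k_λ is the size of the *largest* Jordan block for λ (equivalently, the smallest k with (A − λI)^k v = 0 for every generalised eigenvector v of λ).

  λ = 6: largest Jordan block has size 2, contributing (x − 6)^2

So m_A(x) = (x - 6)^2 = x^2 - 12*x + 36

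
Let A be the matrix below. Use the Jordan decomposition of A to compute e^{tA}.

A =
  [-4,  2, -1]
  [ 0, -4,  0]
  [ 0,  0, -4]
e^{tA} =
  [exp(-4*t), 2*t*exp(-4*t), -t*exp(-4*t)]
  [0, exp(-4*t), 0]
  [0, 0, exp(-4*t)]

Strategy: write A = P · J · P⁻¹ where J is a Jordan canonical form, so e^{tA} = P · e^{tJ} · P⁻¹, and e^{tJ} can be computed block-by-block.

A has Jordan form
J =
  [-4,  1,  0]
  [ 0, -4,  0]
  [ 0,  0, -4]
(up to reordering of blocks).

Per-block formulas:
  For a 2×2 Jordan block J_2(-4): exp(t · J_2(-4)) = e^(-4t)·(I + t·N), where N is the 2×2 nilpotent shift.
  For a 1×1 block at λ = -4: exp(t · [-4]) = [e^(-4t)].

After assembling e^{tJ} and conjugating by P, we get:

e^{tA} =
  [exp(-4*t), 2*t*exp(-4*t), -t*exp(-4*t)]
  [0, exp(-4*t), 0]
  [0, 0, exp(-4*t)]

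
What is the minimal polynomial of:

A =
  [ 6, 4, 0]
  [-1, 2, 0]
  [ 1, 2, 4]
x^2 - 8*x + 16

The characteristic polynomial is χ_A(x) = (x - 4)^3, so the eigenvalues are known. The minimal polynomial is
  m_A(x) = Π_λ (x − λ)^{k_λ}
where k_λ is the size of the *largest* Jordan block for λ (equivalently, the smallest k with (A − λI)^k v = 0 for every generalised eigenvector v of λ).

  λ = 4: largest Jordan block has size 2, contributing (x − 4)^2

So m_A(x) = (x - 4)^2 = x^2 - 8*x + 16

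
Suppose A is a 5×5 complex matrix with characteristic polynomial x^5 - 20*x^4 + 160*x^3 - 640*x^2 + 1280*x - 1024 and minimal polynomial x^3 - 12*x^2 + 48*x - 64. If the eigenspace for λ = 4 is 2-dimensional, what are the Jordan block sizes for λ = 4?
Block sizes for λ = 4: [3, 2]

Step 1 — from the characteristic polynomial, algebraic multiplicity of λ = 4 is 5. From dim ker(A − (4)·I) = 2, there are exactly 2 Jordan blocks for λ = 4.
Step 2 — from the minimal polynomial, the factor (x − 4)^3 tells us the largest block for λ = 4 has size 3.
Step 3 — with total size 5, 2 blocks, and largest block 3, the block sizes (in nonincreasing order) are [3, 2].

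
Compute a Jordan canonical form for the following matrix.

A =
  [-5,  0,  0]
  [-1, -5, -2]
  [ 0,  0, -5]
J_2(-5) ⊕ J_1(-5)

The characteristic polynomial is
  det(x·I − A) = x^3 + 15*x^2 + 75*x + 125 = (x + 5)^3

Eigenvalues and multiplicities (the geometric multiplicity of λ is n − rank(A − λI), which equals the number of Jordan blocks for λ):
  λ = -5: algebraic multiplicity = 3, geometric multiplicity = 2

Determining the block sizes for each eigenvalue:
  λ = -5: 2 blocks summing to 3 forces exactly one block of size 2 and the rest size 1 → block sizes [2, 1]

Assembling the blocks gives a Jordan form
J =
  [-5,  1,  0]
  [ 0, -5,  0]
  [ 0,  0, -5]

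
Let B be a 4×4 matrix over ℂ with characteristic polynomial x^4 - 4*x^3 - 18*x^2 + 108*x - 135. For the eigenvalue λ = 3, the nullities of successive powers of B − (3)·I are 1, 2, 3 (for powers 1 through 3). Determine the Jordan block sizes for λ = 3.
Block sizes for λ = 3: [3]

From the dimensions of kernels of powers, the number of Jordan blocks of size at least j is d_j − d_{j−1} where d_j = dim ker(N^j) (with d_0 = 0). Computing the differences gives [1, 1, 1].
The number of blocks of size exactly k is (#blocks of size ≥ k) − (#blocks of size ≥ k + 1), so the partition is: 1 block(s) of size 3.
In nonincreasing order the block sizes are [3].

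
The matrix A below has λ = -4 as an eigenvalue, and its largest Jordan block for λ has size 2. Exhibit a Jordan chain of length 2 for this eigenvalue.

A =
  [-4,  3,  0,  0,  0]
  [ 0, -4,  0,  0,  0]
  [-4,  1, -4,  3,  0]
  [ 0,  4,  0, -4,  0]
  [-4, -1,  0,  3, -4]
A Jordan chain for λ = -4 of length 2:
v_1 = (0, 0, -4, 0, -4)ᵀ
v_2 = (1, 0, 0, 0, 0)ᵀ

Let N = A − (-4)·I. We want v_2 with N^2 v_2 = 0 but N^1 v_2 ≠ 0; then v_{j-1} := N · v_j for j = 2, …, 2.

Pick v_2 = (1, 0, 0, 0, 0)ᵀ.
Then v_1 = N · v_2 = (0, 0, -4, 0, -4)ᵀ.

Sanity check: (A − (-4)·I) v_1 = (0, 0, 0, 0, 0)ᵀ = 0. ✓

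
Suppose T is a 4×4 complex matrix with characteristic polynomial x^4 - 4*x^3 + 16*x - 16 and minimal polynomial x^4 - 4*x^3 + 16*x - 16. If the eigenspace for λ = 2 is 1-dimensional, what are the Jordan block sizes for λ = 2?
Block sizes for λ = 2: [3]

Step 1 — from the characteristic polynomial, algebraic multiplicity of λ = 2 is 3. From dim ker(T − (2)·I) = 1, there are exactly 1 Jordan blocks for λ = 2.
Step 2 — from the minimal polynomial, the factor (x − 2)^3 tells us the largest block for λ = 2 has size 3.
Step 3 — with total size 3, 1 blocks, and largest block 3, the block sizes (in nonincreasing order) are [3].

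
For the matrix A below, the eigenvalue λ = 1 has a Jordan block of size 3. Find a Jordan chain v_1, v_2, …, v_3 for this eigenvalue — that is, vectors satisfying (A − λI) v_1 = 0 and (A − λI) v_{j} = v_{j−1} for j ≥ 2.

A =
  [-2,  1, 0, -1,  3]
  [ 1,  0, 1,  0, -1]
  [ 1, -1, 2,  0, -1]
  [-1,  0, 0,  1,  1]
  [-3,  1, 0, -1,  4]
A Jordan chain for λ = 1 of length 3:
v_1 = (2, 0, 0, 0, 2)ᵀ
v_2 = (-3, 1, 1, -1, -3)ᵀ
v_3 = (1, 0, 0, 0, 0)ᵀ

Let N = A − (1)·I. We want v_3 with N^3 v_3 = 0 but N^2 v_3 ≠ 0; then v_{j-1} := N · v_j for j = 3, …, 2.

Pick v_3 = (1, 0, 0, 0, 0)ᵀ.
Then v_2 = N · v_3 = (-3, 1, 1, -1, -3)ᵀ.
Then v_1 = N · v_2 = (2, 0, 0, 0, 2)ᵀ.

Sanity check: (A − (1)·I) v_1 = (0, 0, 0, 0, 0)ᵀ = 0. ✓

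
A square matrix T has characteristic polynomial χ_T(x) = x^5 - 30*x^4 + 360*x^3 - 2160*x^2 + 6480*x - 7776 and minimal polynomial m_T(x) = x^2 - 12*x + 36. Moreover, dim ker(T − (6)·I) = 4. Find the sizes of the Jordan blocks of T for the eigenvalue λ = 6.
Block sizes for λ = 6: [2, 1, 1, 1]

Step 1 — from the characteristic polynomial, algebraic multiplicity of λ = 6 is 5. From dim ker(T − (6)·I) = 4, there are exactly 4 Jordan blocks for λ = 6.
Step 2 — from the minimal polynomial, the factor (x − 6)^2 tells us the largest block for λ = 6 has size 2.
Step 3 — with total size 5, 4 blocks, and largest block 2, the block sizes (in nonincreasing order) are [2, 1, 1, 1].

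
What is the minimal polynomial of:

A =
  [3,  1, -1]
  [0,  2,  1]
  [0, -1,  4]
x^2 - 6*x + 9

The characteristic polynomial is χ_A(x) = (x - 3)^3, so the eigenvalues are known. The minimal polynomial is
  m_A(x) = Π_λ (x − λ)^{k_λ}
where k_λ is the size of the *largest* Jordan block for λ (equivalently, the smallest k with (A − λI)^k v = 0 for every generalised eigenvector v of λ).

  λ = 3: largest Jordan block has size 2, contributing (x − 3)^2

So m_A(x) = (x - 3)^2 = x^2 - 6*x + 9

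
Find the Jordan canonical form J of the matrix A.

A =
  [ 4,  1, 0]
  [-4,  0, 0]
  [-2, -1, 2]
J_2(2) ⊕ J_1(2)

The characteristic polynomial is
  det(x·I − A) = x^3 - 6*x^2 + 12*x - 8 = (x - 2)^3

Eigenvalues and multiplicities (the geometric multiplicity of λ is n − rank(A − λI), which equals the number of Jordan blocks for λ):
  λ = 2: algebraic multiplicity = 3, geometric multiplicity = 2

Determining the block sizes for each eigenvalue:
  λ = 2: 2 blocks summing to 3 forces exactly one block of size 2 and the rest size 1 → block sizes [2, 1]

Assembling the blocks gives a Jordan form
J =
  [2, 1, 0]
  [0, 2, 0]
  [0, 0, 2]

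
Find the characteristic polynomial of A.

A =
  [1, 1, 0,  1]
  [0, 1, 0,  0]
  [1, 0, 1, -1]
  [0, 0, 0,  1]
x^4 - 4*x^3 + 6*x^2 - 4*x + 1

Expanding det(x·I − A) (e.g. by cofactor expansion or by noting that A is similar to its Jordan form J, which has the same characteristic polynomial as A) gives
  χ_A(x) = x^4 - 4*x^3 + 6*x^2 - 4*x + 1
which factors as (x - 1)^4. The eigenvalues (with algebraic multiplicities) are λ = 1 with multiplicity 4.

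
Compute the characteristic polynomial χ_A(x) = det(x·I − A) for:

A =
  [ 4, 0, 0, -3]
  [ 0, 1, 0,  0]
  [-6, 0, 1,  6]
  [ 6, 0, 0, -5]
x^4 - x^3 - 3*x^2 + 5*x - 2

Expanding det(x·I − A) (e.g. by cofactor expansion or by noting that A is similar to its Jordan form J, which has the same characteristic polynomial as A) gives
  χ_A(x) = x^4 - x^3 - 3*x^2 + 5*x - 2
which factors as (x - 1)^3*(x + 2). The eigenvalues (with algebraic multiplicities) are λ = -2 with multiplicity 1, λ = 1 with multiplicity 3.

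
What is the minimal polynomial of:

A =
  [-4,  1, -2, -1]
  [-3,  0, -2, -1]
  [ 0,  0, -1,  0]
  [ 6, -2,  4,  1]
x^2 + 2*x + 1

The characteristic polynomial is χ_A(x) = (x + 1)^4, so the eigenvalues are known. The minimal polynomial is
  m_A(x) = Π_λ (x − λ)^{k_λ}
where k_λ is the size of the *largest* Jordan block for λ (equivalently, the smallest k with (A − λI)^k v = 0 for every generalised eigenvector v of λ).

  λ = -1: largest Jordan block has size 2, contributing (x + 1)^2

So m_A(x) = (x + 1)^2 = x^2 + 2*x + 1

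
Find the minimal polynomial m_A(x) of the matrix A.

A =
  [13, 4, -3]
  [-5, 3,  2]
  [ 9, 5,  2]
x^3 - 18*x^2 + 108*x - 216

The characteristic polynomial is χ_A(x) = (x - 6)^3, so the eigenvalues are known. The minimal polynomial is
  m_A(x) = Π_λ (x − λ)^{k_λ}
where k_λ is the size of the *largest* Jordan block for λ (equivalently, the smallest k with (A − λI)^k v = 0 for every generalised eigenvector v of λ).

  λ = 6: largest Jordan block has size 3, contributing (x − 6)^3

So m_A(x) = (x - 6)^3 = x^3 - 18*x^2 + 108*x - 216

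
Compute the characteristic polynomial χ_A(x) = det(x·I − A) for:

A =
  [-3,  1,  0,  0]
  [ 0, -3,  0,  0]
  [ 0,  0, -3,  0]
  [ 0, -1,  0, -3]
x^4 + 12*x^3 + 54*x^2 + 108*x + 81

Expanding det(x·I − A) (e.g. by cofactor expansion or by noting that A is similar to its Jordan form J, which has the same characteristic polynomial as A) gives
  χ_A(x) = x^4 + 12*x^3 + 54*x^2 + 108*x + 81
which factors as (x + 3)^4. The eigenvalues (with algebraic multiplicities) are λ = -3 with multiplicity 4.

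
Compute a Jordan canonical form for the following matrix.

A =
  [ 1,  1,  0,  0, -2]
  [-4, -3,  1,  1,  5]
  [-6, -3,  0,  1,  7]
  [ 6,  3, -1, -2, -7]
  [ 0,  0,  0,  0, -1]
J_3(-1) ⊕ J_1(-1) ⊕ J_1(-1)

The characteristic polynomial is
  det(x·I − A) = x^5 + 5*x^4 + 10*x^3 + 10*x^2 + 5*x + 1 = (x + 1)^5

Eigenvalues and multiplicities (the geometric multiplicity of λ is n − rank(A − λI), which equals the number of Jordan blocks for λ):
  λ = -1: algebraic multiplicity = 5, geometric multiplicity = 3

Determining the block sizes for each eigenvalue:
  λ = -1: with am = 5 and gm = 3, the partition is not yet determined (e.g. several partitions of 5 into 3 parts exist). Let N = A − (-1)·I. Computing rank(N^1) = 2, rank(N^2) = 1, rank(N^3) = 0; the number of blocks of size ≥ j is rank(N^{j−1}) − rank(N^j), giving [3, 1, 1]. So we have 1 block(s) of size 3, 2 block(s) of size 1 → block sizes [3, 1, 1]

Assembling the blocks gives a Jordan form
J =
  [-1,  1,  0,  0,  0]
  [ 0, -1,  1,  0,  0]
  [ 0,  0, -1,  0,  0]
  [ 0,  0,  0, -1,  0]
  [ 0,  0,  0,  0, -1]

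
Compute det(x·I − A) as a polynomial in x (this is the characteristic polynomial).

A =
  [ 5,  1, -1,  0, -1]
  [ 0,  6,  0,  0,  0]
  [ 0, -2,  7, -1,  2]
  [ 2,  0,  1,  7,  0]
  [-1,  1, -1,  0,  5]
x^5 - 30*x^4 + 360*x^3 - 2160*x^2 + 6480*x - 7776

Expanding det(x·I − A) (e.g. by cofactor expansion or by noting that A is similar to its Jordan form J, which has the same characteristic polynomial as A) gives
  χ_A(x) = x^5 - 30*x^4 + 360*x^3 - 2160*x^2 + 6480*x - 7776
which factors as (x - 6)^5. The eigenvalues (with algebraic multiplicities) are λ = 6 with multiplicity 5.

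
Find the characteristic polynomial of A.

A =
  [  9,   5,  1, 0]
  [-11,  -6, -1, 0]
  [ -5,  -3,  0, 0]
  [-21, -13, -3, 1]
x^4 - 4*x^3 + 6*x^2 - 4*x + 1

Expanding det(x·I − A) (e.g. by cofactor expansion or by noting that A is similar to its Jordan form J, which has the same characteristic polynomial as A) gives
  χ_A(x) = x^4 - 4*x^3 + 6*x^2 - 4*x + 1
which factors as (x - 1)^4. The eigenvalues (with algebraic multiplicities) are λ = 1 with multiplicity 4.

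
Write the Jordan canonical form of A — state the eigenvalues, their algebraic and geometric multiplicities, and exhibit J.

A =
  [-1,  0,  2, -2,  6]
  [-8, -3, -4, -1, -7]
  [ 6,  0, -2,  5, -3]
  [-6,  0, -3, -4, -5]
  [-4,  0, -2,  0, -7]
J_1(-5) ⊕ J_3(-3) ⊕ J_1(-3)

The characteristic polynomial is
  det(x·I − A) = x^5 + 17*x^4 + 114*x^3 + 378*x^2 + 621*x + 405 = (x + 3)^4*(x + 5)

Eigenvalues and multiplicities (the geometric multiplicity of λ is n − rank(A − λI), which equals the number of Jordan blocks for λ):
  λ = -5: algebraic multiplicity = 1, geometric multiplicity = 1
  λ = -3: algebraic multiplicity = 4, geometric multiplicity = 2

Determining the block sizes for each eigenvalue:
  λ = -5: one block (gm = 1), so the single block has size am = 1 → block sizes [1]
  λ = -3: with am = 4 and gm = 2, the partition is not yet determined (e.g. several partitions of 4 into 2 parts exist). Let N = A − (-3)·I. Computing rank(N^1) = 3, rank(N^2) = 2, rank(N^3) = 1; the number of blocks of size ≥ j is rank(N^{j−1}) − rank(N^j), giving [2, 1, 1]. So we have 1 block(s) of size 3, 1 block(s) of size 1 → block sizes [3, 1]

Assembling the blocks gives a Jordan form
J =
  [-5,  0,  0,  0,  0]
  [ 0, -3,  1,  0,  0]
  [ 0,  0, -3,  1,  0]
  [ 0,  0,  0, -3,  0]
  [ 0,  0,  0,  0, -3]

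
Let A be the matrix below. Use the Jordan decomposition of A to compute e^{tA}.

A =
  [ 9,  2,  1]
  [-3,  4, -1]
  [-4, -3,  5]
e^{tA} =
  [-t^2*exp(6*t)/2 + 3*t*exp(6*t) + exp(6*t), -t^2*exp(6*t)/2 + 2*t*exp(6*t), t*exp(6*t)]
  [t^2*exp(6*t)/2 - 3*t*exp(6*t), t^2*exp(6*t)/2 - 2*t*exp(6*t) + exp(6*t), -t*exp(6*t)]
  [t^2*exp(6*t)/2 - 4*t*exp(6*t), t^2*exp(6*t)/2 - 3*t*exp(6*t), -t*exp(6*t) + exp(6*t)]

Strategy: write A = P · J · P⁻¹ where J is a Jordan canonical form, so e^{tA} = P · e^{tJ} · P⁻¹, and e^{tJ} can be computed block-by-block.

A has Jordan form
J =
  [6, 1, 0]
  [0, 6, 1]
  [0, 0, 6]
(up to reordering of blocks).

Per-block formulas:
  For a 3×3 Jordan block J_3(6): exp(t · J_3(6)) = e^(6t)·(I + t·N + (t^2/2)·N^2), where N is the 3×3 nilpotent shift.

After assembling e^{tJ} and conjugating by P, we get:

e^{tA} =
  [-t^2*exp(6*t)/2 + 3*t*exp(6*t) + exp(6*t), -t^2*exp(6*t)/2 + 2*t*exp(6*t), t*exp(6*t)]
  [t^2*exp(6*t)/2 - 3*t*exp(6*t), t^2*exp(6*t)/2 - 2*t*exp(6*t) + exp(6*t), -t*exp(6*t)]
  [t^2*exp(6*t)/2 - 4*t*exp(6*t), t^2*exp(6*t)/2 - 3*t*exp(6*t), -t*exp(6*t) + exp(6*t)]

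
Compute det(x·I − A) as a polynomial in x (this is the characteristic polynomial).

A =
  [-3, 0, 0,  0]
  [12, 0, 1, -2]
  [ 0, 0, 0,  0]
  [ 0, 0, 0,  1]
x^4 + 2*x^3 - 3*x^2

Expanding det(x·I − A) (e.g. by cofactor expansion or by noting that A is similar to its Jordan form J, which has the same characteristic polynomial as A) gives
  χ_A(x) = x^4 + 2*x^3 - 3*x^2
which factors as x^2*(x - 1)*(x + 3). The eigenvalues (with algebraic multiplicities) are λ = -3 with multiplicity 1, λ = 0 with multiplicity 2, λ = 1 with multiplicity 1.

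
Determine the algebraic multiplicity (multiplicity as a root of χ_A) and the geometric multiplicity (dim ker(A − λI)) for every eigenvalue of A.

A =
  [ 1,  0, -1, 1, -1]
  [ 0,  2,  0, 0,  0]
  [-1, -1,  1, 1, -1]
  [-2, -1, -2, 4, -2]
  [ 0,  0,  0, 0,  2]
λ = 2: alg = 5, geom = 3

Step 1 — factor the characteristic polynomial to read off the algebraic multiplicities:
  χ_A(x) = (x - 2)^5

Step 2 — compute geometric multiplicities via the rank-nullity identity g(λ) = n − rank(A − λI):
  rank(A − (2)·I) = 2, so dim ker(A − (2)·I) = n − 2 = 3

Summary:
  λ = 2: algebraic multiplicity = 5, geometric multiplicity = 3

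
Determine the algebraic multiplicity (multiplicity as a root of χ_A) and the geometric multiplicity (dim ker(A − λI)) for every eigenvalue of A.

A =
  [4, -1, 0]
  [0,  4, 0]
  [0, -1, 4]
λ = 4: alg = 3, geom = 2

Step 1 — factor the characteristic polynomial to read off the algebraic multiplicities:
  χ_A(x) = (x - 4)^3

Step 2 — compute geometric multiplicities via the rank-nullity identity g(λ) = n − rank(A − λI):
  rank(A − (4)·I) = 1, so dim ker(A − (4)·I) = n − 1 = 2

Summary:
  λ = 4: algebraic multiplicity = 3, geometric multiplicity = 2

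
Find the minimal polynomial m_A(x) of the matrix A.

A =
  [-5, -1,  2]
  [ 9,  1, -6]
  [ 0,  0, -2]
x^2 + 4*x + 4

The characteristic polynomial is χ_A(x) = (x + 2)^3, so the eigenvalues are known. The minimal polynomial is
  m_A(x) = Π_λ (x − λ)^{k_λ}
where k_λ is the size of the *largest* Jordan block for λ (equivalently, the smallest k with (A − λI)^k v = 0 for every generalised eigenvector v of λ).

  λ = -2: largest Jordan block has size 2, contributing (x + 2)^2

So m_A(x) = (x + 2)^2 = x^2 + 4*x + 4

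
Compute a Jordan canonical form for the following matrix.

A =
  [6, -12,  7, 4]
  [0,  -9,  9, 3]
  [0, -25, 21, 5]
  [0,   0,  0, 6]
J_3(6) ⊕ J_1(6)

The characteristic polynomial is
  det(x·I − A) = x^4 - 24*x^3 + 216*x^2 - 864*x + 1296 = (x - 6)^4

Eigenvalues and multiplicities (the geometric multiplicity of λ is n − rank(A − λI), which equals the number of Jordan blocks for λ):
  λ = 6: algebraic multiplicity = 4, geometric multiplicity = 2

Determining the block sizes for each eigenvalue:
  λ = 6: with am = 4 and gm = 2, the partition is not yet determined (e.g. several partitions of 4 into 2 parts exist). Let N = A − (6)·I. Computing rank(N^1) = 2, rank(N^2) = 1, rank(N^3) = 0; the number of blocks of size ≥ j is rank(N^{j−1}) − rank(N^j), giving [2, 1, 1]. So we have 1 block(s) of size 3, 1 block(s) of size 1 → block sizes [3, 1]

Assembling the blocks gives a Jordan form
J =
  [6, 1, 0, 0]
  [0, 6, 1, 0]
  [0, 0, 6, 0]
  [0, 0, 0, 6]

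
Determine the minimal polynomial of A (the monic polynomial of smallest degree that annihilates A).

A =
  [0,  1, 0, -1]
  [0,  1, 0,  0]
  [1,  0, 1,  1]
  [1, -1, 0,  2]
x^2 - 2*x + 1

The characteristic polynomial is χ_A(x) = (x - 1)^4, so the eigenvalues are known. The minimal polynomial is
  m_A(x) = Π_λ (x − λ)^{k_λ}
where k_λ is the size of the *largest* Jordan block for λ (equivalently, the smallest k with (A − λI)^k v = 0 for every generalised eigenvector v of λ).

  λ = 1: largest Jordan block has size 2, contributing (x − 1)^2

So m_A(x) = (x - 1)^2 = x^2 - 2*x + 1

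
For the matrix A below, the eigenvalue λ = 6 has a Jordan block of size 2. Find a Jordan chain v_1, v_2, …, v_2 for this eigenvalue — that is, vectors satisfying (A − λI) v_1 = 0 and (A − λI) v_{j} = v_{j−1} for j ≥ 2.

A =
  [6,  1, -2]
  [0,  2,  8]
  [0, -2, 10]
A Jordan chain for λ = 6 of length 2:
v_1 = (1, -4, -2)ᵀ
v_2 = (0, 1, 0)ᵀ

Let N = A − (6)·I. We want v_2 with N^2 v_2 = 0 but N^1 v_2 ≠ 0; then v_{j-1} := N · v_j for j = 2, …, 2.

Pick v_2 = (0, 1, 0)ᵀ.
Then v_1 = N · v_2 = (1, -4, -2)ᵀ.

Sanity check: (A − (6)·I) v_1 = (0, 0, 0)ᵀ = 0. ✓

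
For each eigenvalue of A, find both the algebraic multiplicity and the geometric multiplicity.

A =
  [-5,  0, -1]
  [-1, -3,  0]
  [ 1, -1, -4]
λ = -4: alg = 3, geom = 1

Step 1 — factor the characteristic polynomial to read off the algebraic multiplicities:
  χ_A(x) = (x + 4)^3

Step 2 — compute geometric multiplicities via the rank-nullity identity g(λ) = n − rank(A − λI):
  rank(A − (-4)·I) = 2, so dim ker(A − (-4)·I) = n − 2 = 1

Summary:
  λ = -4: algebraic multiplicity = 3, geometric multiplicity = 1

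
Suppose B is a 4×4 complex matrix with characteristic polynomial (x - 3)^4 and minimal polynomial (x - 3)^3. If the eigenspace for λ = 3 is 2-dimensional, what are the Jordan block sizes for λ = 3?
Block sizes for λ = 3: [3, 1]

Step 1 — from the characteristic polynomial, algebraic multiplicity of λ = 3 is 4. From dim ker(B − (3)·I) = 2, there are exactly 2 Jordan blocks for λ = 3.
Step 2 — from the minimal polynomial, the factor (x − 3)^3 tells us the largest block for λ = 3 has size 3.
Step 3 — with total size 4, 2 blocks, and largest block 3, the block sizes (in nonincreasing order) are [3, 1].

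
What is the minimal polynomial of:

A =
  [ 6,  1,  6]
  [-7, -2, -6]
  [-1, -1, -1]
x^3 - 3*x^2 - 9*x - 5

The characteristic polynomial is χ_A(x) = (x - 5)*(x + 1)^2, so the eigenvalues are known. The minimal polynomial is
  m_A(x) = Π_λ (x − λ)^{k_λ}
where k_λ is the size of the *largest* Jordan block for λ (equivalently, the smallest k with (A − λI)^k v = 0 for every generalised eigenvector v of λ).

  λ = -1: largest Jordan block has size 2, contributing (x + 1)^2
  λ = 5: largest Jordan block has size 1, contributing (x − 5)

So m_A(x) = (x - 5)*(x + 1)^2 = x^3 - 3*x^2 - 9*x - 5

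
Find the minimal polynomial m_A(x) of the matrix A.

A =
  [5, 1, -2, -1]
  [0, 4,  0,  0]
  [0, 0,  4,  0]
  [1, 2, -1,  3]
x^3 - 12*x^2 + 48*x - 64

The characteristic polynomial is χ_A(x) = (x - 4)^4, so the eigenvalues are known. The minimal polynomial is
  m_A(x) = Π_λ (x − λ)^{k_λ}
where k_λ is the size of the *largest* Jordan block for λ (equivalently, the smallest k with (A − λI)^k v = 0 for every generalised eigenvector v of λ).

  λ = 4: largest Jordan block has size 3, contributing (x − 4)^3

So m_A(x) = (x - 4)^3 = x^3 - 12*x^2 + 48*x - 64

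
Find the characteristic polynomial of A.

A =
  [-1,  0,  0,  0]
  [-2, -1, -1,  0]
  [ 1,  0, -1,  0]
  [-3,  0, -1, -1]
x^4 + 4*x^3 + 6*x^2 + 4*x + 1

Expanding det(x·I − A) (e.g. by cofactor expansion or by noting that A is similar to its Jordan form J, which has the same characteristic polynomial as A) gives
  χ_A(x) = x^4 + 4*x^3 + 6*x^2 + 4*x + 1
which factors as (x + 1)^4. The eigenvalues (with algebraic multiplicities) are λ = -1 with multiplicity 4.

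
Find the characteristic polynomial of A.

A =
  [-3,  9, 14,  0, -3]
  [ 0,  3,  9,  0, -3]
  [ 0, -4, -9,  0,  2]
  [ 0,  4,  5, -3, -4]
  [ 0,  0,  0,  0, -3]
x^5 + 15*x^4 + 90*x^3 + 270*x^2 + 405*x + 243

Expanding det(x·I − A) (e.g. by cofactor expansion or by noting that A is similar to its Jordan form J, which has the same characteristic polynomial as A) gives
  χ_A(x) = x^5 + 15*x^4 + 90*x^3 + 270*x^2 + 405*x + 243
which factors as (x + 3)^5. The eigenvalues (with algebraic multiplicities) are λ = -3 with multiplicity 5.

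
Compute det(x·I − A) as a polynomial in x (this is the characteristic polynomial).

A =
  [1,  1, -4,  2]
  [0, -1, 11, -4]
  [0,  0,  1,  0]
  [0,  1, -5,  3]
x^4 - 4*x^3 + 6*x^2 - 4*x + 1

Expanding det(x·I − A) (e.g. by cofactor expansion or by noting that A is similar to its Jordan form J, which has the same characteristic polynomial as A) gives
  χ_A(x) = x^4 - 4*x^3 + 6*x^2 - 4*x + 1
which factors as (x - 1)^4. The eigenvalues (with algebraic multiplicities) are λ = 1 with multiplicity 4.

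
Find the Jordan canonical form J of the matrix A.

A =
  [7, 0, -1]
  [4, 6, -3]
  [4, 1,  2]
J_3(5)

The characteristic polynomial is
  det(x·I − A) = x^3 - 15*x^2 + 75*x - 125 = (x - 5)^3

Eigenvalues and multiplicities (the geometric multiplicity of λ is n − rank(A − λI), which equals the number of Jordan blocks for λ):
  λ = 5: algebraic multiplicity = 3, geometric multiplicity = 1

Determining the block sizes for each eigenvalue:
  λ = 5: one block (gm = 1), so the single block has size am = 3 → block sizes [3]

Assembling the blocks gives a Jordan form
J =
  [5, 1, 0]
  [0, 5, 1]
  [0, 0, 5]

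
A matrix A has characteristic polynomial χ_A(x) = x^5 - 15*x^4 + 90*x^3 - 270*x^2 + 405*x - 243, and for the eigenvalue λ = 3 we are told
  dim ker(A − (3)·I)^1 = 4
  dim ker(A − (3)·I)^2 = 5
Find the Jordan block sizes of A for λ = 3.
Block sizes for λ = 3: [2, 1, 1, 1]

From the dimensions of kernels of powers, the number of Jordan blocks of size at least j is d_j − d_{j−1} where d_j = dim ker(N^j) (with d_0 = 0). Computing the differences gives [4, 1].
The number of blocks of size exactly k is (#blocks of size ≥ k) − (#blocks of size ≥ k + 1), so the partition is: 3 block(s) of size 1, 1 block(s) of size 2.
In nonincreasing order the block sizes are [2, 1, 1, 1].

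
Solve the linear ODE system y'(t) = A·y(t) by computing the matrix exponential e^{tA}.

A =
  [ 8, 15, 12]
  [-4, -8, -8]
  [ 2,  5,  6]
e^{tA} =
  [6*t*exp(2*t) + exp(2*t), 15*t*exp(2*t), 12*t*exp(2*t)]
  [-4*t*exp(2*t), -10*t*exp(2*t) + exp(2*t), -8*t*exp(2*t)]
  [2*t*exp(2*t), 5*t*exp(2*t), 4*t*exp(2*t) + exp(2*t)]

Strategy: write A = P · J · P⁻¹ where J is a Jordan canonical form, so e^{tA} = P · e^{tJ} · P⁻¹, and e^{tJ} can be computed block-by-block.

A has Jordan form
J =
  [2, 1, 0]
  [0, 2, 0]
  [0, 0, 2]
(up to reordering of blocks).

Per-block formulas:
  For a 2×2 Jordan block J_2(2): exp(t · J_2(2)) = e^(2t)·(I + t·N), where N is the 2×2 nilpotent shift.
  For a 1×1 block at λ = 2: exp(t · [2]) = [e^(2t)].

After assembling e^{tJ} and conjugating by P, we get:

e^{tA} =
  [6*t*exp(2*t) + exp(2*t), 15*t*exp(2*t), 12*t*exp(2*t)]
  [-4*t*exp(2*t), -10*t*exp(2*t) + exp(2*t), -8*t*exp(2*t)]
  [2*t*exp(2*t), 5*t*exp(2*t), 4*t*exp(2*t) + exp(2*t)]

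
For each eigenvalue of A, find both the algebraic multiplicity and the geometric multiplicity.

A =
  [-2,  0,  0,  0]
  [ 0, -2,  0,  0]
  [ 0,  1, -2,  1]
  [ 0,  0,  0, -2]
λ = -2: alg = 4, geom = 3

Step 1 — factor the characteristic polynomial to read off the algebraic multiplicities:
  χ_A(x) = (x + 2)^4

Step 2 — compute geometric multiplicities via the rank-nullity identity g(λ) = n − rank(A − λI):
  rank(A − (-2)·I) = 1, so dim ker(A − (-2)·I) = n − 1 = 3

Summary:
  λ = -2: algebraic multiplicity = 4, geometric multiplicity = 3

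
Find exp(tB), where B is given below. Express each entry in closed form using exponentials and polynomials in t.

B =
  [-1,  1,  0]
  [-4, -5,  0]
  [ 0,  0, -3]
e^{tB} =
  [2*t*exp(-3*t) + exp(-3*t), t*exp(-3*t), 0]
  [-4*t*exp(-3*t), -2*t*exp(-3*t) + exp(-3*t), 0]
  [0, 0, exp(-3*t)]

Strategy: write B = P · J · P⁻¹ where J is a Jordan canonical form, so e^{tB} = P · e^{tJ} · P⁻¹, and e^{tJ} can be computed block-by-block.

B has Jordan form
J =
  [-3,  1,  0]
  [ 0, -3,  0]
  [ 0,  0, -3]
(up to reordering of blocks).

Per-block formulas:
  For a 2×2 Jordan block J_2(-3): exp(t · J_2(-3)) = e^(-3t)·(I + t·N), where N is the 2×2 nilpotent shift.
  For a 1×1 block at λ = -3: exp(t · [-3]) = [e^(-3t)].

After assembling e^{tJ} and conjugating by P, we get:

e^{tB} =
  [2*t*exp(-3*t) + exp(-3*t), t*exp(-3*t), 0]
  [-4*t*exp(-3*t), -2*t*exp(-3*t) + exp(-3*t), 0]
  [0, 0, exp(-3*t)]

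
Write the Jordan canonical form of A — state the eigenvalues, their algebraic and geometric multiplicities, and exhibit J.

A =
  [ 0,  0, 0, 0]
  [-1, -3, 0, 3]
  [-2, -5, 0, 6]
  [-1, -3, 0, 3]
J_3(0) ⊕ J_1(0)

The characteristic polynomial is
  det(x·I − A) = x^4

Eigenvalues and multiplicities (the geometric multiplicity of λ is n − rank(A − λI), which equals the number of Jordan blocks for λ):
  λ = 0: algebraic multiplicity = 4, geometric multiplicity = 2

Determining the block sizes for each eigenvalue:
  λ = 0: with am = 4 and gm = 2, the partition is not yet determined (e.g. several partitions of 4 into 2 parts exist). Let N = A − (0)·I. Computing rank(N^1) = 2, rank(N^2) = 1, rank(N^3) = 0; the number of blocks of size ≥ j is rank(N^{j−1}) − rank(N^j), giving [2, 1, 1]. So we have 1 block(s) of size 3, 1 block(s) of size 1 → block sizes [3, 1]

Assembling the blocks gives a Jordan form
J =
  [0, 1, 0, 0]
  [0, 0, 1, 0]
  [0, 0, 0, 0]
  [0, 0, 0, 0]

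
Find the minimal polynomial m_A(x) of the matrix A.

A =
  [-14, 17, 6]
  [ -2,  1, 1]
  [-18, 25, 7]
x^3 + 6*x^2 + 12*x + 8

The characteristic polynomial is χ_A(x) = (x + 2)^3, so the eigenvalues are known. The minimal polynomial is
  m_A(x) = Π_λ (x − λ)^{k_λ}
where k_λ is the size of the *largest* Jordan block for λ (equivalently, the smallest k with (A − λI)^k v = 0 for every generalised eigenvector v of λ).

  λ = -2: largest Jordan block has size 3, contributing (x + 2)^3

So m_A(x) = (x + 2)^3 = x^3 + 6*x^2 + 12*x + 8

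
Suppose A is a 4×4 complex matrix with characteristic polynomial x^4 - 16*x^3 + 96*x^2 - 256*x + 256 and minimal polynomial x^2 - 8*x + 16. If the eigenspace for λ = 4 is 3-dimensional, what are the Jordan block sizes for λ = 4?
Block sizes for λ = 4: [2, 1, 1]

Step 1 — from the characteristic polynomial, algebraic multiplicity of λ = 4 is 4. From dim ker(A − (4)·I) = 3, there are exactly 3 Jordan blocks for λ = 4.
Step 2 — from the minimal polynomial, the factor (x − 4)^2 tells us the largest block for λ = 4 has size 2.
Step 3 — with total size 4, 3 blocks, and largest block 2, the block sizes (in nonincreasing order) are [2, 1, 1].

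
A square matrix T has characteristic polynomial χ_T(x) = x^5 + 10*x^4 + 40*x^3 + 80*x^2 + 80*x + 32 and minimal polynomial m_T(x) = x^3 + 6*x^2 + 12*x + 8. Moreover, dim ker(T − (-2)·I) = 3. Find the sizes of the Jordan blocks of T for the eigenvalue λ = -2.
Block sizes for λ = -2: [3, 1, 1]

Step 1 — from the characteristic polynomial, algebraic multiplicity of λ = -2 is 5. From dim ker(T − (-2)·I) = 3, there are exactly 3 Jordan blocks for λ = -2.
Step 2 — from the minimal polynomial, the factor (x + 2)^3 tells us the largest block for λ = -2 has size 3.
Step 3 — with total size 5, 3 blocks, and largest block 3, the block sizes (in nonincreasing order) are [3, 1, 1].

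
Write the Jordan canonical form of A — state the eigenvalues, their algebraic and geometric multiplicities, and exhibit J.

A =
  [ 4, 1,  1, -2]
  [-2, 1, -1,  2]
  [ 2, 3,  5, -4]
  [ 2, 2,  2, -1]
J_2(2) ⊕ J_1(2) ⊕ J_1(3)

The characteristic polynomial is
  det(x·I − A) = x^4 - 9*x^3 + 30*x^2 - 44*x + 24 = (x - 3)*(x - 2)^3

Eigenvalues and multiplicities (the geometric multiplicity of λ is n − rank(A − λI), which equals the number of Jordan blocks for λ):
  λ = 2: algebraic multiplicity = 3, geometric multiplicity = 2
  λ = 3: algebraic multiplicity = 1, geometric multiplicity = 1

Determining the block sizes for each eigenvalue:
  λ = 2: 2 blocks summing to 3 forces exactly one block of size 2 and the rest size 1 → block sizes [2, 1]
  λ = 3: one block (gm = 1), so the single block has size am = 1 → block sizes [1]

Assembling the blocks gives a Jordan form
J =
  [2, 1, 0, 0]
  [0, 2, 0, 0]
  [0, 0, 2, 0]
  [0, 0, 0, 3]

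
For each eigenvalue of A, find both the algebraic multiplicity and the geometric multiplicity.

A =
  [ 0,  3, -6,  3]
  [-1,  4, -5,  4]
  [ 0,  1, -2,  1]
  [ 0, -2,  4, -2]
λ = 0: alg = 4, geom = 2

Step 1 — factor the characteristic polynomial to read off the algebraic multiplicities:
  χ_A(x) = x^4

Step 2 — compute geometric multiplicities via the rank-nullity identity g(λ) = n − rank(A − λI):
  rank(A − (0)·I) = 2, so dim ker(A − (0)·I) = n − 2 = 2

Summary:
  λ = 0: algebraic multiplicity = 4, geometric multiplicity = 2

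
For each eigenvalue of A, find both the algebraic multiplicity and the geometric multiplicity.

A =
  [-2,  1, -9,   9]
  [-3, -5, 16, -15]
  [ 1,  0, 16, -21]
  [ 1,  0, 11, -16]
λ = -4: alg = 3, geom = 1; λ = 5: alg = 1, geom = 1

Step 1 — factor the characteristic polynomial to read off the algebraic multiplicities:
  χ_A(x) = (x - 5)*(x + 4)^3

Step 2 — compute geometric multiplicities via the rank-nullity identity g(λ) = n − rank(A − λI):
  rank(A − (-4)·I) = 3, so dim ker(A − (-4)·I) = n − 3 = 1
  rank(A − (5)·I) = 3, so dim ker(A − (5)·I) = n − 3 = 1

Summary:
  λ = -4: algebraic multiplicity = 3, geometric multiplicity = 1
  λ = 5: algebraic multiplicity = 1, geometric multiplicity = 1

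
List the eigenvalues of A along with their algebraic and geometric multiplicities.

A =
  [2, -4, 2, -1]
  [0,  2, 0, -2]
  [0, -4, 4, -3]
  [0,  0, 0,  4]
λ = 2: alg = 2, geom = 2; λ = 4: alg = 2, geom = 1

Step 1 — factor the characteristic polynomial to read off the algebraic multiplicities:
  χ_A(x) = (x - 4)^2*(x - 2)^2

Step 2 — compute geometric multiplicities via the rank-nullity identity g(λ) = n − rank(A − λI):
  rank(A − (2)·I) = 2, so dim ker(A − (2)·I) = n − 2 = 2
  rank(A − (4)·I) = 3, so dim ker(A − (4)·I) = n − 3 = 1

Summary:
  λ = 2: algebraic multiplicity = 2, geometric multiplicity = 2
  λ = 4: algebraic multiplicity = 2, geometric multiplicity = 1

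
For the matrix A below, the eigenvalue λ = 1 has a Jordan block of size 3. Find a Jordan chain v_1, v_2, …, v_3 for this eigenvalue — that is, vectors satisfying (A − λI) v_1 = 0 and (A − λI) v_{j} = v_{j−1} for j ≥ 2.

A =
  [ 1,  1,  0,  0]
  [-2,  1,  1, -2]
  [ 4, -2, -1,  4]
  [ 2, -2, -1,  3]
A Jordan chain for λ = 1 of length 3:
v_1 = (-2, 0, 4, 4)ᵀ
v_2 = (0, -2, 4, 2)ᵀ
v_3 = (1, 0, 0, 0)ᵀ

Let N = A − (1)·I. We want v_3 with N^3 v_3 = 0 but N^2 v_3 ≠ 0; then v_{j-1} := N · v_j for j = 3, …, 2.

Pick v_3 = (1, 0, 0, 0)ᵀ.
Then v_2 = N · v_3 = (0, -2, 4, 2)ᵀ.
Then v_1 = N · v_2 = (-2, 0, 4, 4)ᵀ.

Sanity check: (A − (1)·I) v_1 = (0, 0, 0, 0)ᵀ = 0. ✓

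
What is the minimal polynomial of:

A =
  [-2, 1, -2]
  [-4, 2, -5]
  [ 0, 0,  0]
x^3

The characteristic polynomial is χ_A(x) = x^3, so the eigenvalues are known. The minimal polynomial is
  m_A(x) = Π_λ (x − λ)^{k_λ}
where k_λ is the size of the *largest* Jordan block for λ (equivalently, the smallest k with (A − λI)^k v = 0 for every generalised eigenvector v of λ).

  λ = 0: largest Jordan block has size 3, contributing (x − 0)^3

So m_A(x) = x^3 = x^3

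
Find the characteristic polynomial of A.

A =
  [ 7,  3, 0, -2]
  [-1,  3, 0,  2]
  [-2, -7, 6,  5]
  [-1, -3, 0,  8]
x^4 - 24*x^3 + 216*x^2 - 864*x + 1296

Expanding det(x·I − A) (e.g. by cofactor expansion or by noting that A is similar to its Jordan form J, which has the same characteristic polynomial as A) gives
  χ_A(x) = x^4 - 24*x^3 + 216*x^2 - 864*x + 1296
which factors as (x - 6)^4. The eigenvalues (with algebraic multiplicities) are λ = 6 with multiplicity 4.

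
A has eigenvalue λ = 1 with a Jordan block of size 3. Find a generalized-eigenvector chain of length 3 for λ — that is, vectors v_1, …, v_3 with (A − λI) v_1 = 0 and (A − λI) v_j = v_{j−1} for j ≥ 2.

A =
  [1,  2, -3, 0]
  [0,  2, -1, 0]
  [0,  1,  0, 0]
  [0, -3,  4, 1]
A Jordan chain for λ = 1 of length 3:
v_1 = (-1, 0, 0, 1)ᵀ
v_2 = (2, 1, 1, -3)ᵀ
v_3 = (0, 1, 0, 0)ᵀ

Let N = A − (1)·I. We want v_3 with N^3 v_3 = 0 but N^2 v_3 ≠ 0; then v_{j-1} := N · v_j for j = 3, …, 2.

Pick v_3 = (0, 1, 0, 0)ᵀ.
Then v_2 = N · v_3 = (2, 1, 1, -3)ᵀ.
Then v_1 = N · v_2 = (-1, 0, 0, 1)ᵀ.

Sanity check: (A − (1)·I) v_1 = (0, 0, 0, 0)ᵀ = 0. ✓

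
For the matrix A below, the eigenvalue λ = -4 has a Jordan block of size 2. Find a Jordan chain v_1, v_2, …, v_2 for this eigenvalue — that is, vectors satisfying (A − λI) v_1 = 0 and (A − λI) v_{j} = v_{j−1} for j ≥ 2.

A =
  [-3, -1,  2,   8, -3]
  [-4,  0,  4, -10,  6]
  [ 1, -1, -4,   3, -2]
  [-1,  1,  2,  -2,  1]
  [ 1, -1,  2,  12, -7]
A Jordan chain for λ = -4 of length 2:
v_1 = (4, -4, 2, 0, 4)ᵀ
v_2 = (2, 0, 1, 0, 0)ᵀ

Let N = A − (-4)·I. We want v_2 with N^2 v_2 = 0 but N^1 v_2 ≠ 0; then v_{j-1} := N · v_j for j = 2, …, 2.

Pick v_2 = (2, 0, 1, 0, 0)ᵀ.
Then v_1 = N · v_2 = (4, -4, 2, 0, 4)ᵀ.

Sanity check: (A − (-4)·I) v_1 = (0, 0, 0, 0, 0)ᵀ = 0. ✓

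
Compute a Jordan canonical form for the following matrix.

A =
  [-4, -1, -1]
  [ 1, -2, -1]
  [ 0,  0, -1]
J_2(-3) ⊕ J_1(-1)

The characteristic polynomial is
  det(x·I − A) = x^3 + 7*x^2 + 15*x + 9 = (x + 1)*(x + 3)^2

Eigenvalues and multiplicities (the geometric multiplicity of λ is n − rank(A − λI), which equals the number of Jordan blocks for λ):
  λ = -3: algebraic multiplicity = 2, geometric multiplicity = 1
  λ = -1: algebraic multiplicity = 1, geometric multiplicity = 1

Determining the block sizes for each eigenvalue:
  λ = -3: one block (gm = 1), so the single block has size am = 2 → block sizes [2]
  λ = -1: one block (gm = 1), so the single block has size am = 1 → block sizes [1]

Assembling the blocks gives a Jordan form
J =
  [-3,  1,  0]
  [ 0, -3,  0]
  [ 0,  0, -1]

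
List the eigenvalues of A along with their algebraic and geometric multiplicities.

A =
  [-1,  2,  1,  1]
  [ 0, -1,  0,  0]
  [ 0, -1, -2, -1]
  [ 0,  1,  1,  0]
λ = -1: alg = 4, geom = 2

Step 1 — factor the characteristic polynomial to read off the algebraic multiplicities:
  χ_A(x) = (x + 1)^4

Step 2 — compute geometric multiplicities via the rank-nullity identity g(λ) = n − rank(A − λI):
  rank(A − (-1)·I) = 2, so dim ker(A − (-1)·I) = n − 2 = 2

Summary:
  λ = -1: algebraic multiplicity = 4, geometric multiplicity = 2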